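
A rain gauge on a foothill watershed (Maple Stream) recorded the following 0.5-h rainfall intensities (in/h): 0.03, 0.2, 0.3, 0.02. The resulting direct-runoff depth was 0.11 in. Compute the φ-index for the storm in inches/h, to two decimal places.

Only the 2 blocks with intensity above φ contribute runoff: 0.2, 0.3 in/h.
Σ(I−φ)·Δt = d  ⇒  (0.2+0.3 − 2φ)·0.5 = 0.11
φ = (0.5000 − 0.11/0.5) / 2 = 0.14 in/h.

φ ≈ 0.14 in/h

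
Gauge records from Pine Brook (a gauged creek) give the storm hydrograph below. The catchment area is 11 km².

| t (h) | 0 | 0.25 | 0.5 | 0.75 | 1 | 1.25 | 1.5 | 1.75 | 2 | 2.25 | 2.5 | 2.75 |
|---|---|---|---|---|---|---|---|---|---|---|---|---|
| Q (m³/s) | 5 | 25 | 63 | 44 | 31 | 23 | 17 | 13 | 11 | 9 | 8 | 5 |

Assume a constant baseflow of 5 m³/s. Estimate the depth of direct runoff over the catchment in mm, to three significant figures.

Direct runoff: 0.0, 20.0, 58.0, 39.0, 26.0, 18.0, 12.0, 8.0, 6.0, 4.0, 3.0, 0.0 m³/s; ΣQ_DR = 194.0 m³/s.
V = ΣQ_DR · Δt = 194.0 × 900 s = 1.746 × 10^5 m³.
Over A = 11 km², depth = V / A = 15.9 mm.

d ≈ 15.9 mm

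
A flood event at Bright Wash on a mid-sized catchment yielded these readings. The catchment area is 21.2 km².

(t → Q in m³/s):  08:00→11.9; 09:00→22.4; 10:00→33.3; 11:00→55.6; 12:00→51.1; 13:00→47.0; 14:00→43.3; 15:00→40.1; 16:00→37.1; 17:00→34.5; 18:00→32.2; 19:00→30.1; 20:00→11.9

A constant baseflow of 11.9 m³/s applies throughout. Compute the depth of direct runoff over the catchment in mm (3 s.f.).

d ≈ 50.2 mm

Direct runoff: 0.0, 10.5, 21.4, 43.7, 39.2, 35.1, 31.4, 28.2, 25.2, 22.6, 20.3, 18.2, 0.0 m³/s; ΣQ_DR = 295.8 m³/s.
V = ΣQ_DR · Δt = 295.8 × 3600 s = 1.065 × 10^6 m³.
Over A = 21.2 km², depth = V / A = 50.2 mm.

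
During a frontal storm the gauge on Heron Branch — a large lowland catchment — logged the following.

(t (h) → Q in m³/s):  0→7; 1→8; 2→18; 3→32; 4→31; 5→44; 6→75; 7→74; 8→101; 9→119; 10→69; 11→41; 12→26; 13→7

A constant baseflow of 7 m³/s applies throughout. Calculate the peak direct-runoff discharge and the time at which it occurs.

Q_p = 112.0 m³/s at t = 9 h

Subtracting baseflow gives direct-runoff ordinates: 0.0, 1.0, 11.0, 25.0, 24.0, 37.0, 68.0, 67.0, 94.0, 112.0, 62.0, 34.0, 19.0, 0.0 m³/s.
The maximum is 112.0 m³/s, occurring at the reading for t = 9 h.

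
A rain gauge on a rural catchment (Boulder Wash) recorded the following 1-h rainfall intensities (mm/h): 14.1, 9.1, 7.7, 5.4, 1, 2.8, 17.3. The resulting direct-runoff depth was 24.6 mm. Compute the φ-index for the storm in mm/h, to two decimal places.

φ ≈ 5.90 mm/h

Only the 4 blocks with intensity above φ contribute runoff: 14.1, 9.1, 7.7, 17.3 mm/h.
Σ(I−φ)·Δt = d  ⇒  (14.1+9.1+7.7+17.3 − 4φ)·1 = 24.6
φ = (48.20 − 24.6/1) / 4 = 5.90 mm/h.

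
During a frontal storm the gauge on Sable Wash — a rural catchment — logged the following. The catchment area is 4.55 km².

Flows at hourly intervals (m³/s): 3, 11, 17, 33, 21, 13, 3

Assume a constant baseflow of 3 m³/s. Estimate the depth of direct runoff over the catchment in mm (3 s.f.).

d ≈ 63.3 mm

Direct runoff: 0.0, 8.0, 14.0, 30.0, 18.0, 10.0, 0.0 m³/s; ΣQ_DR = 80.00 m³/s.
V = ΣQ_DR · Δt = 80.00 × 3600 s = 2.880 × 10^5 m³.
Over A = 4.55 km², depth = V / A = 63.3 mm.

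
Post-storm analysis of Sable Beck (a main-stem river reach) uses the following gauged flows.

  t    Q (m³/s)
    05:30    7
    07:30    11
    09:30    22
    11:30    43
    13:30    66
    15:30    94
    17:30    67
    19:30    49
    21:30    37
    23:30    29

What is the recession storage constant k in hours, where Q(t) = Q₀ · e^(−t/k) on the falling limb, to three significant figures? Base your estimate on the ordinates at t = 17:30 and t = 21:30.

k ≈ 6.74 h

On the falling limb, Q drops from 67 to 37 m³/s between t = 17:30 and t = 21:30 (Δt = 4 h).
k = −Δt / ln(Q₂/Q₁) = −4 / ln(37/67) = 6.74 h.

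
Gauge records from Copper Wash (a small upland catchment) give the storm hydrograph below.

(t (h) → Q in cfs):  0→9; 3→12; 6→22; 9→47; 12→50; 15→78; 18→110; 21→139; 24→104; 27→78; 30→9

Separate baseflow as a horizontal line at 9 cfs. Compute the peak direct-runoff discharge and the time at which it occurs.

Subtracting baseflow gives direct-runoff ordinates: 0.0, 3.0, 13.0, 38.0, 41.0, 69.0, 101.0, 130.0, 95.0, 69.0, 0.0 cfs.
The maximum is 130.0 cfs, occurring at the reading for t = 21 h.

Q_p = 130.0 cfs at t = 21 h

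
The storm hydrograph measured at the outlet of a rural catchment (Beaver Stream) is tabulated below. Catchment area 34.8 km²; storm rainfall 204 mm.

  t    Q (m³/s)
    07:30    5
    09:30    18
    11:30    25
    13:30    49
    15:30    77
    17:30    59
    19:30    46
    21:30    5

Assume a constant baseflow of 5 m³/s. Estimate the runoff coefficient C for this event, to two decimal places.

ΣQ_DR = 244.0 m³/s; V = ΣQ_DR·Δt = 1.757 × 10^6 m³.
Runoff depth d = V / A = 50.48 mm.
C = d / P = 50.48 / 204 = 0.25.

C ≈ 0.25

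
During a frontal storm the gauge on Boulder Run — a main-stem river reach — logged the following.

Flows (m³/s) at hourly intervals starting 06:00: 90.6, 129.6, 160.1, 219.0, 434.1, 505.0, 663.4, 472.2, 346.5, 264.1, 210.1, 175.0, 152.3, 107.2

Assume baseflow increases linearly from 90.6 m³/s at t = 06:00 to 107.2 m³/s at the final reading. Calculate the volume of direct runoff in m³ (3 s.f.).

Direct-runoff ordinates (Q − Q_b): 0.00, 37.72, 66.95, 124.57, 338.39, 408.02, 565.14, 372.66, 245.68, 162.01, 106.73, 70.35, 46.38, 0.00 m³/s.
ΣQ_DR = 2545 m³/s.
With Δt = 1 h = 3600 s, V = ΣQ_DR · Δt = 2545 × 3600 = 9.16 × 10^6 m³.

V ≈ 9.16 × 10^6 m³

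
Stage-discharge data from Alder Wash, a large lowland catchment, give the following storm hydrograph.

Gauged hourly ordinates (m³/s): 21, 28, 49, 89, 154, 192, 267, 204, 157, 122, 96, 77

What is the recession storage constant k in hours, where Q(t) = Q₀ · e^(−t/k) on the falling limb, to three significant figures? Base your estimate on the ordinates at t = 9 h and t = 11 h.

On the falling limb, Q drops from 122 to 77 m³/s between t = 9 h and t = 11 h (Δt = 2 h).
k = −Δt / ln(Q₂/Q₁) = −2 / ln(77/122) = 4.35 h.

k ≈ 4.35 h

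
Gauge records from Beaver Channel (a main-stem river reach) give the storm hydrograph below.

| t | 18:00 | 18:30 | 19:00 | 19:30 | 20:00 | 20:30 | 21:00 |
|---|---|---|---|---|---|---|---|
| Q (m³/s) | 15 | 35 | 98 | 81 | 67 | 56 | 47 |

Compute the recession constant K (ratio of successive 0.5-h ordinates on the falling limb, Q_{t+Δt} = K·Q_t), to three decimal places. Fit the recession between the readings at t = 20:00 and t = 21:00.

Using the recession-limb readings at t = 20:00 and t = 21:00: Q falls from 67 to 47 m³/s over 2 intervals.
K = (Q₂/Q₁)^(1/2) = (47/67)^(1/2) = 0.838.

K ≈ 0.838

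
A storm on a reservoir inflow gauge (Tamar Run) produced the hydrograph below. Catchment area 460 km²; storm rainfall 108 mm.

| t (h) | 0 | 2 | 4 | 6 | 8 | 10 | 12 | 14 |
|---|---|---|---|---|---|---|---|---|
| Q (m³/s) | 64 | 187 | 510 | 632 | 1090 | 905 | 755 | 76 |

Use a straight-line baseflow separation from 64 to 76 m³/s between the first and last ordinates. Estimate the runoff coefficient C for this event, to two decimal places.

ΣQ_DR = 3659 m³/s; V = ΣQ_DR·Δt = 2.634 × 10^7 m³.
Runoff depth d = V / A = 57.27 mm.
C = d / P = 57.27 / 108 = 0.53.

C ≈ 0.53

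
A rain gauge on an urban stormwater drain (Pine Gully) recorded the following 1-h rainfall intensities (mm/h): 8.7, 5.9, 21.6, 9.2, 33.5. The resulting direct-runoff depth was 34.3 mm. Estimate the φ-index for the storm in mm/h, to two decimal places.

φ ≈ 10.40 mm/h

Only the 2 blocks with intensity above φ contribute runoff: 21.6, 33.5 mm/h.
Σ(I−φ)·Δt = d  ⇒  (21.6+33.5 − 2φ)·1 = 34.3
φ = (55.10 − 34.3/1) / 2 = 10.40 mm/h.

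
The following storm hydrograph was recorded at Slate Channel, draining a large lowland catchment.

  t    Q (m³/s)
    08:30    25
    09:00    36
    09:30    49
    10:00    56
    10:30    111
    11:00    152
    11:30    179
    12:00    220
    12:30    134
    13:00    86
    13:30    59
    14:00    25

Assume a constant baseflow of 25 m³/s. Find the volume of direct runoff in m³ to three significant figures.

V ≈ 1.50 × 10^6 m³

Direct-runoff ordinates (Q − Q_b): 0.0, 11.0, 24.0, 31.0, 86.0, 127.0, 154.0, 195.0, 109.0, 61.0, 34.0, 0.0 m³/s.
ΣQ_DR = 832.0 m³/s.
With Δt = 0.5 h = 1800 s, V = ΣQ_DR · Δt = 832.0 × 1800 = 1.50 × 10^6 m³.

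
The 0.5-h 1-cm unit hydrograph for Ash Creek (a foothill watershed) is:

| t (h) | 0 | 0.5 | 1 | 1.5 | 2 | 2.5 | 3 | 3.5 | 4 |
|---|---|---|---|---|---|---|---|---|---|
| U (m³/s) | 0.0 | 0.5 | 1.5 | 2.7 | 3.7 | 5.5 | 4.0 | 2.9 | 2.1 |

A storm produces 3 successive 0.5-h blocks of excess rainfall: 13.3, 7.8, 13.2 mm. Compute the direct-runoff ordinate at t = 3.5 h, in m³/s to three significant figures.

By discrete convolution, Q_j = Σ (P_i / 10 mm) · U_{j−i}.
At t = 3.5 h (j=7): Q = (13.3/10)·2.9 + (7.8/10)·4.0 + (13.2/10)·5.5 = 14.2 m³/s.

Q ≈ 14.2 m³/s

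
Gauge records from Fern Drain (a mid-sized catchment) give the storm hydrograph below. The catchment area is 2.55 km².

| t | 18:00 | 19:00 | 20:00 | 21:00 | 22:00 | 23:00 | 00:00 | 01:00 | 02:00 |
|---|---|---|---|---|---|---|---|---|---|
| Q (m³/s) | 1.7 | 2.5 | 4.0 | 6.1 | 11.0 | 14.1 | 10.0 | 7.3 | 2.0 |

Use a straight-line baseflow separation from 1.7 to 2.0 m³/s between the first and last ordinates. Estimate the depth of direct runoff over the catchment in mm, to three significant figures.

d ≈ 59.4 mm

Direct runoff: 0.00, 0.76, 2.23, 4.29, 9.15, 12.21, 8.07, 5.34, 0.00 m³/s; ΣQ_DR = 42.05 m³/s.
V = ΣQ_DR · Δt = 42.05 × 3600 s = 1.514 × 10^5 m³.
Over A = 2.55 km², depth = V / A = 59.4 mm.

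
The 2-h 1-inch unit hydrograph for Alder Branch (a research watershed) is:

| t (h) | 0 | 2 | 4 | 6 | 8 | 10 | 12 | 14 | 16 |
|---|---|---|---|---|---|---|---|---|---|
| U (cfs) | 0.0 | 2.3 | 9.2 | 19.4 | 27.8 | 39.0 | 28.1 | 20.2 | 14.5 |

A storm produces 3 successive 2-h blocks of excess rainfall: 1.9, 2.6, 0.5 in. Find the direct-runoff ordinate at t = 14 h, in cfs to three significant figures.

Q ≈ 131 cfs

By discrete convolution, Q_j = Σ (P_i / 1 in) · U_{j−i}.
At t = 14 h (j=7): Q = (1.9/1)·20.2 + (2.6/1)·28.1 + (0.5/1)·39.0 = 131 cfs.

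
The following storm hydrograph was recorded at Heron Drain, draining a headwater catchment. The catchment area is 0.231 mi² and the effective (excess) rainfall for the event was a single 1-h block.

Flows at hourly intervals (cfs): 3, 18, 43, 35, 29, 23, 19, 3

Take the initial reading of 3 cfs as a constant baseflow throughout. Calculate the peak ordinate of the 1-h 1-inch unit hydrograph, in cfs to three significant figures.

U_p ≈ 40.0 cfs

Direct runoff: 0.0, 15.0, 40.0, 32.0, 26.0, 20.0, 16.0, 0.0 cfs; ΣQ_DR = 149.0 cfs, peak = 40.0 cfs.
Runoff depth d = ΣQ_DR·Δt / A = 149.0 × 3600 / (0.231 mi²) = 0.9995 in.
The 1-inch UH is the DRH scaled by (1 in)/d, so U_p = 40.0 × 1/0.9995 = 40.0 cfs.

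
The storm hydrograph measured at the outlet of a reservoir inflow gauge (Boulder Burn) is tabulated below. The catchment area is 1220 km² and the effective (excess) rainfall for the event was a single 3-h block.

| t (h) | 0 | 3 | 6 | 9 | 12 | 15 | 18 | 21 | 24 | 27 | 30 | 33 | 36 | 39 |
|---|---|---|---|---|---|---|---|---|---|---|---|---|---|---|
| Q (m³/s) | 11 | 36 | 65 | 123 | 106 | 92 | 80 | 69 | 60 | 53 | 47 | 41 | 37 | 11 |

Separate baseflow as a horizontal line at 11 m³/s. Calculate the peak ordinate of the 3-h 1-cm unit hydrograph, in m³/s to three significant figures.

Direct runoff: 0.0, 25.0, 54.0, 112.0, 95.0, 81.0, 69.0, 58.0, 49.0, 42.0, 36.0, 30.0, 26.0, 0.0 m³/s; ΣQ_DR = 677.0 m³/s, peak = 112.0 m³/s.
Runoff depth d = ΣQ_DR·Δt / A = 677.0 × 10800 / (1220 km²) = 5.993 mm.
The 1-cm UH is the DRH scaled by (10 mm)/d, so U_p = 112.0 × 10/5.993 = 187 m³/s.

U_p ≈ 187 m³/s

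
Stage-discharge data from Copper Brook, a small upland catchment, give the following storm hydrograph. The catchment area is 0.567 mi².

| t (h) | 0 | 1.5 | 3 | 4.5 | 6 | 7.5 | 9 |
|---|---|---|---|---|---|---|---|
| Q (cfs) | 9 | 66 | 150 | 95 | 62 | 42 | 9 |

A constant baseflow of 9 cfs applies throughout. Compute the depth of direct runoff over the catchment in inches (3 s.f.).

Direct runoff: 0.0, 57.0, 141.0, 86.0, 53.0, 33.0, 0.0 cfs; ΣQ_DR = 370.0 cfs.
V = ΣQ_DR · Δt = 370.0 × 5400 s = 1.998 × 10^6 ft³.
Over A = 0.567 mi², depth = V / A = 1.52 in.

d ≈ 1.52 in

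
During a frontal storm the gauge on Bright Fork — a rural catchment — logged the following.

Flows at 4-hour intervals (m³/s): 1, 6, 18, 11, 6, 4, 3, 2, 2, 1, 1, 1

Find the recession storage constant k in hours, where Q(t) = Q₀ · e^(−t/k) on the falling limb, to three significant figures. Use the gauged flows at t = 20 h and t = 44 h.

On the falling limb, Q drops from 4 to 1 m³/s between t = 20 h and t = 44 h (Δt = 24 h).
k = −Δt / ln(Q₂/Q₁) = −24 / ln(1/4) = 17.3 h.

k ≈ 17.3 h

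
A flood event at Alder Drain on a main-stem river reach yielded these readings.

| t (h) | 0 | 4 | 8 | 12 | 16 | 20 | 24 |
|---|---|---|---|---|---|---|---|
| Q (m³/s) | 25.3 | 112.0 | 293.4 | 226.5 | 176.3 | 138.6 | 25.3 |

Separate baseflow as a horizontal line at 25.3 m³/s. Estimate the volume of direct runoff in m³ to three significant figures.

Direct-runoff ordinates (Q − Q_b): 0.0, 86.7, 268.1, 201.2, 151.0, 113.3, 0.0 m³/s.
ΣQ_DR = 820.3 m³/s.
With Δt = 4 h = 14400 s, V = ΣQ_DR · Δt = 820.3 × 14400 = 1.18 × 10^7 m³.

V ≈ 1.18 × 10^7 m³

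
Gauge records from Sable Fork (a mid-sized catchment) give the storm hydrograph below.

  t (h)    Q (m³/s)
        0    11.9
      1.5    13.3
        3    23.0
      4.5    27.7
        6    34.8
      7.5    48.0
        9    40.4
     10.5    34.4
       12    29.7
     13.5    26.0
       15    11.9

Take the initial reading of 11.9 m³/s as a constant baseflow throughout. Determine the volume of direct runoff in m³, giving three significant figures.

Direct-runoff ordinates (Q − Q_b): 0.0, 1.4, 11.1, 15.8, 22.9, 36.1, 28.5, 22.5, 17.8, 14.1, 0.0 m³/s.
ΣQ_DR = 170.2 m³/s.
With Δt = 1.5 h = 5400 s, V = ΣQ_DR · Δt = 170.2 × 5400 = 9.19 × 10^5 m³.

V ≈ 9.19 × 10^5 m³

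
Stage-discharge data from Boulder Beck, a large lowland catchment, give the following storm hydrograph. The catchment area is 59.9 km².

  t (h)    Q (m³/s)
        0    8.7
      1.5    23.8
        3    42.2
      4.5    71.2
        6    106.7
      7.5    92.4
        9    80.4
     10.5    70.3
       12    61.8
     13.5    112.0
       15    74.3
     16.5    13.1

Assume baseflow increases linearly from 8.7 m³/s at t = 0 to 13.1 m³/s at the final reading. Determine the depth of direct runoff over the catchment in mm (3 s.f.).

Direct runoff: 0.00, 14.70, 32.70, 61.30, 96.40, 81.70, 69.30, 58.80, 49.90, 99.70, 61.60, 0.00 m³/s; ΣQ_DR = 626.1 m³/s.
V = ΣQ_DR · Δt = 626.1 × 5400 s = 3.381 × 10^6 m³.
Over A = 59.9 km², depth = V / A = 56.4 mm.

d ≈ 56.4 mm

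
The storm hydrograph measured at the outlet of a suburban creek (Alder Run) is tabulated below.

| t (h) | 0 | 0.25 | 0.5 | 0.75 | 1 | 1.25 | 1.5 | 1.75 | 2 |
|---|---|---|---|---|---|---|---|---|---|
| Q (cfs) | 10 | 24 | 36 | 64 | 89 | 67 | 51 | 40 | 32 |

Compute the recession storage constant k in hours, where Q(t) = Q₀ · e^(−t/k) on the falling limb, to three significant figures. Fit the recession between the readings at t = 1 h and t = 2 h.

k ≈ 0.978 h

On the falling limb, Q drops from 89 to 32 cfs between t = 1 h and t = 2 h (Δt = 1 h).
k = −Δt / ln(Q₂/Q₁) = −1 / ln(32/89) = 0.978 h.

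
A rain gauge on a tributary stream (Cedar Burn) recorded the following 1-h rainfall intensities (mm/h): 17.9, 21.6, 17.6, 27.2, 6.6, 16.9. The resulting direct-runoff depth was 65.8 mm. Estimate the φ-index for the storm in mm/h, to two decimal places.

φ ≈ 7.08 mm/h

Only the 5 blocks with intensity above φ contribute runoff: 17.9, 21.6, 17.6, 27.2, 16.9 mm/h.
Σ(I−φ)·Δt = d  ⇒  (17.9+21.6+17.6+27.2+16.9 − 5φ)·1 = 65.8
φ = (101.2 − 65.8/1) / 5 = 7.08 mm/h.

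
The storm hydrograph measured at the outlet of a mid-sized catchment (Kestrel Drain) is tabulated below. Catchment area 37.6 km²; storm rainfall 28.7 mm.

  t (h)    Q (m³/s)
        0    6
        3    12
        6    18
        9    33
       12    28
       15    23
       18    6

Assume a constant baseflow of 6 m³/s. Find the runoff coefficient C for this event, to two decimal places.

ΣQ_DR = 84.00 m³/s; V = ΣQ_DR·Δt = 9.072 × 10^5 m³.
Runoff depth d = V / A = 24.13 mm.
C = d / P = 24.13 / 28.7 = 0.84.

C ≈ 0.84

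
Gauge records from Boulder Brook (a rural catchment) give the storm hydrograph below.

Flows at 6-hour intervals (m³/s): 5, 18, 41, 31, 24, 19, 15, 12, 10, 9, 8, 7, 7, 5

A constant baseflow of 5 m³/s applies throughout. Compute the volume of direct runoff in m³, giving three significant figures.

V ≈ 3.05 × 10^6 m³

Direct-runoff ordinates (Q − Q_b): 0.0, 13.0, 36.0, 26.0, 19.0, 14.0, 10.0, 7.0, 5.0, 4.0, 3.0, 2.0, 2.0, 0.0 m³/s.
ΣQ_DR = 141.0 m³/s.
With Δt = 6 h = 21600 s, V = ΣQ_DR · Δt = 141.0 × 21600 = 3.05 × 10^6 m³.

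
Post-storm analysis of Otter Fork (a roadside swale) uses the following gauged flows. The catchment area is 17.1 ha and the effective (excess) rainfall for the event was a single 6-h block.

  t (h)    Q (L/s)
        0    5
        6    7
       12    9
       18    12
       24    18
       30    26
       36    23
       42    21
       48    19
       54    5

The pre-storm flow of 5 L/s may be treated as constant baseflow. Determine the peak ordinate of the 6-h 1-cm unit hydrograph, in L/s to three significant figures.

U_p ≈ 17.5 L/s

Direct runoff: 0.0, 2.0, 4.0, 7.0, 13.0, 21.0, 18.0, 16.0, 14.0, 0.0 L/s; ΣQ_DR = 95.00 L/s, peak = 21.0 L/s.
Runoff depth d = ΣQ_DR·Δt / A = 95.00 × 21600 / (17.1 ha) = 12.00 mm.
The 1-cm UH is the DRH scaled by (10 mm)/d, so U_p = 21.0 × 10/12.00 = 17.5 L/s.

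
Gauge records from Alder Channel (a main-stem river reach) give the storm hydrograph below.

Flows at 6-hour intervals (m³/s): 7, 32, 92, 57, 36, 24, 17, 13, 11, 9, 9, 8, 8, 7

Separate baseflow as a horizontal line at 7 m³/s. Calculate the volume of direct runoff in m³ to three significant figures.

V ≈ 5.01 × 10^6 m³

Direct-runoff ordinates (Q − Q_b): 0.0, 25.0, 85.0, 50.0, 29.0, 17.0, 10.0, 6.0, 4.0, 2.0, 2.0, 1.0, 1.0, 0.0 m³/s.
ΣQ_DR = 232.0 m³/s.
With Δt = 6 h = 21600 s, V = ΣQ_DR · Δt = 232.0 × 21600 = 5.01 × 10^6 m³.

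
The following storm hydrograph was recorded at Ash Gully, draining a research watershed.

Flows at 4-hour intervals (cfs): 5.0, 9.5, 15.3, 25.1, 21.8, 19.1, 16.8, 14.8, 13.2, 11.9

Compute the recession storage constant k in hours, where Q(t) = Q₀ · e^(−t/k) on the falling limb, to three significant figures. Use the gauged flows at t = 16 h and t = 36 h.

k ≈ 33.0 h

On the falling limb, Q drops from 21.8 to 11.9 cfs between t = 16 h and t = 36 h (Δt = 20 h).
k = −Δt / ln(Q₂/Q₁) = −20 / ln(11.9/21.8) = 33.0 h.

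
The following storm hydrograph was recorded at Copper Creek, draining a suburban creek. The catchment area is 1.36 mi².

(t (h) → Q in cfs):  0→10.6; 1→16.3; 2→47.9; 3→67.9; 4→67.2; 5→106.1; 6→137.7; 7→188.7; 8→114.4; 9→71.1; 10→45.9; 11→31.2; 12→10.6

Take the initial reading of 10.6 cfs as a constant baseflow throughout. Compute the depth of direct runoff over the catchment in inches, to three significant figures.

Direct runoff: 0.0, 5.7, 37.3, 57.3, 56.6, 95.5, 127.1, 178.1, 103.8, 60.5, 35.3, 20.6, 0.0 cfs; ΣQ_DR = 777.8 cfs.
V = ΣQ_DR · Δt = 777.8 × 3600 s = 2.800 × 10^6 ft³.
Over A = 1.36 mi², depth = V / A = 0.886 in.

d ≈ 0.886 in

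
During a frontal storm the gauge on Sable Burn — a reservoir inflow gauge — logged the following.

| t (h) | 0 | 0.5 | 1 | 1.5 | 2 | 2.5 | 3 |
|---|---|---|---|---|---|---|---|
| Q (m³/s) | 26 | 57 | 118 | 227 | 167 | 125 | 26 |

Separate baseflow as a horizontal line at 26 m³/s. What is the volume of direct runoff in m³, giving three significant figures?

Direct-runoff ordinates (Q − Q_b): 0.0, 31.0, 92.0, 201.0, 141.0, 99.0, 0.0 m³/s.
ΣQ_DR = 564.0 m³/s.
With Δt = 0.5 h = 1800 s, V = ΣQ_DR · Δt = 564.0 × 1800 = 1.02 × 10^6 m³.

V ≈ 1.02 × 10^6 m³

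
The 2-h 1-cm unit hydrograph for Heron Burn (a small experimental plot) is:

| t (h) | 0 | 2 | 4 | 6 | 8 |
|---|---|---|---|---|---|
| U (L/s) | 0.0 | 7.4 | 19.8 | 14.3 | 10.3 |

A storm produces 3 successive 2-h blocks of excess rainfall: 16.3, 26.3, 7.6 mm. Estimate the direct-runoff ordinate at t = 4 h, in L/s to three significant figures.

Q ≈ 51.7 L/s

By discrete convolution, Q_j = Σ (P_i / 10 mm) · U_{j−i}.
At t = 4 h (j=2): Q = (16.3/10)·19.8 + (26.3/10)·7.4 + (7.6/10)·0.0 = 51.7 L/s.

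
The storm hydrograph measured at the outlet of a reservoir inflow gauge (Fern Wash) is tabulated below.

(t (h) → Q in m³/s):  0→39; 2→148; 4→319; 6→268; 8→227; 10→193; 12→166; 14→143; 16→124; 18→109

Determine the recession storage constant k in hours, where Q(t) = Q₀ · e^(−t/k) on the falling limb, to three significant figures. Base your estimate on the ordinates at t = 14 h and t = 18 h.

k ≈ 14.7 h

On the falling limb, Q drops from 143 to 109 m³/s between t = 14 h and t = 18 h (Δt = 4 h).
k = −Δt / ln(Q₂/Q₁) = −4 / ln(109/143) = 14.7 h.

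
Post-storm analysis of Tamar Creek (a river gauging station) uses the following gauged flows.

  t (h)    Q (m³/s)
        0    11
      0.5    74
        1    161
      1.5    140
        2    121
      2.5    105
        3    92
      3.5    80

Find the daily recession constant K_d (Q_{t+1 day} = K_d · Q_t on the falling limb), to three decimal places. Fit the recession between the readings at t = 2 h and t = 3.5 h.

Between t = 2 h and t = 3.5 h the flow falls from 121 to 80 m³/s over 3×0.5 h = 1.5 h.
Per-interval ratio K = (80/121)^(1/3) = 0.8712; K_d = K^(24/0.5) = 0.001.

K_d ≈ 0.001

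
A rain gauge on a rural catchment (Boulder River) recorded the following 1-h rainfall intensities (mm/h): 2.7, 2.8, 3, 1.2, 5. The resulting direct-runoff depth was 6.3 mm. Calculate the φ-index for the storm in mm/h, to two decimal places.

Only the 4 blocks with intensity above φ contribute runoff: 2.7, 2.8, 3, 5 mm/h.
Σ(I−φ)·Δt = d  ⇒  (2.7+2.8+3+5 − 4φ)·1 = 6.3
φ = (13.50 − 6.3/1) / 4 = 1.80 mm/h.

φ ≈ 1.80 mm/h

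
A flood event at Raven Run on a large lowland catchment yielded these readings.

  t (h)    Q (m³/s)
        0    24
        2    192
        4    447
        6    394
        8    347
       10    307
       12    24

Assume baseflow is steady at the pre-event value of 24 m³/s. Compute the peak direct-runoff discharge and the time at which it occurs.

Q_p = 423.0 m³/s at t = 4 h

Subtracting baseflow gives direct-runoff ordinates: 0.0, 168.0, 423.0, 370.0, 323.0, 283.0, 0.0 m³/s.
The maximum is 423.0 m³/s, occurring at the reading for t = 4 h.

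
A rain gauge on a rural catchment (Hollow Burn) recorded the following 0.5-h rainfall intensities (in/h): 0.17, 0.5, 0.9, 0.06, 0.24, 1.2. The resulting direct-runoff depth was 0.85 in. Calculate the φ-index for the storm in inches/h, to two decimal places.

Only the 3 blocks with intensity above φ contribute runoff: 0.5, 0.9, 1.2 in/h.
Σ(I−φ)·Δt = d  ⇒  (0.5+0.9+1.2 − 3φ)·0.5 = 0.85
φ = (2.600 − 0.85/0.5) / 3 = 0.30 in/h.

φ ≈ 0.30 in/h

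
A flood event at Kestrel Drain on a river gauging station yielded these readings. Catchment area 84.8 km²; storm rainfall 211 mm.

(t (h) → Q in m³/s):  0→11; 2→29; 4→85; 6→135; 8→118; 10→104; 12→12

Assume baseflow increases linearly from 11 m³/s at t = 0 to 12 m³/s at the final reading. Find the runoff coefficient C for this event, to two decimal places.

C ≈ 0.17

ΣQ_DR = 413.5 m³/s; V = ΣQ_DR·Δt = 2.977 × 10^6 m³.
Runoff depth d = V / A = 35.11 mm.
C = d / P = 35.11 / 211 = 0.17.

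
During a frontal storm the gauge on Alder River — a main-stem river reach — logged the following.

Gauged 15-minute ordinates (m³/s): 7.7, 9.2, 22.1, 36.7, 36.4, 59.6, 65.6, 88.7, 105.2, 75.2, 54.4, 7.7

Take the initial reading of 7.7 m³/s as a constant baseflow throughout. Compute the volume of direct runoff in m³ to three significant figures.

V ≈ 4.28 × 10^5 m³

Direct-runoff ordinates (Q − Q_b): 0.0, 1.5, 14.4, 29.0, 28.7, 51.9, 57.9, 81.0, 97.5, 67.5, 46.7, 0.0 m³/s.
ΣQ_DR = 476.1 m³/s.
With Δt = 0.25 h = 900 s, V = ΣQ_DR · Δt = 476.1 × 900 = 4.28 × 10^5 m³.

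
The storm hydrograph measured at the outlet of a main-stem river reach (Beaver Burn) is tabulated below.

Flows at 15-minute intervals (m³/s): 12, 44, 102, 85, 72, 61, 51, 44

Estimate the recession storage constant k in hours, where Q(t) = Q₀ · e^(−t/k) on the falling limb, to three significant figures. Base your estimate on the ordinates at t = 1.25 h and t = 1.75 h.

k ≈ 1.53 h

On the falling limb, Q drops from 61 to 44 m³/s between t = 1.25 h and t = 1.75 h (Δt = 0.5 h).
k = −Δt / ln(Q₂/Q₁) = −0.5 / ln(44/61) = 1.53 h.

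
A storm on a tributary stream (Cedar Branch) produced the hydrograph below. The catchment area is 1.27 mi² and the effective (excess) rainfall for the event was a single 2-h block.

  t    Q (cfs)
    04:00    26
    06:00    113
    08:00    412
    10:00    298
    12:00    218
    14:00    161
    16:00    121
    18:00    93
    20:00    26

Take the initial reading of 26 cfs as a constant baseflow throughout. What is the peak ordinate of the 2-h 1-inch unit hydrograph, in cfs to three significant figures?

U_p ≈ 128 cfs

Direct runoff: 0.0, 87.0, 386.0, 272.0, 192.0, 135.0, 95.0, 67.0, 0.0 cfs; ΣQ_DR = 1234 cfs, peak = 386.0 cfs.
Runoff depth d = ΣQ_DR·Δt / A = 1234 × 7200 / (1.27 mi²) = 3.011 in.
The 1-inch UH is the DRH scaled by (1 in)/d, so U_p = 386.0 × 1/3.011 = 128 cfs.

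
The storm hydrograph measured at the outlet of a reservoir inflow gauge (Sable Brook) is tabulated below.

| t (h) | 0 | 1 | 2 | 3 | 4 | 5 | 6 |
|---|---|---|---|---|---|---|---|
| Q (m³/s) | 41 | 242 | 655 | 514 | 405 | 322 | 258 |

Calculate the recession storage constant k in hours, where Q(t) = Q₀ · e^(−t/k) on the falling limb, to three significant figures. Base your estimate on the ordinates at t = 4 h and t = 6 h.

On the falling limb, Q drops from 405 to 258 m³/s between t = 4 h and t = 6 h (Δt = 2 h).
k = −Δt / ln(Q₂/Q₁) = −2 / ln(258/405) = 4.44 h.

k ≈ 4.44 h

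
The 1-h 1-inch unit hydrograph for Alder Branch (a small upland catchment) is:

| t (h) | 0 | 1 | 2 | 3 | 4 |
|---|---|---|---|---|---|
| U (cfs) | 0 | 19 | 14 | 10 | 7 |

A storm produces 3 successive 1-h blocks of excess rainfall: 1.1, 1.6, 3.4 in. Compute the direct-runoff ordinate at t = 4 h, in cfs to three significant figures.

Q ≈ 71.3 cfs

By discrete convolution, Q_j = Σ (P_i / 1 in) · U_{j−i}.
At t = 4 h (j=4): Q = (1.1/1)·7 + (1.6/1)·10 + (3.4/1)·14 = 71.3 cfs.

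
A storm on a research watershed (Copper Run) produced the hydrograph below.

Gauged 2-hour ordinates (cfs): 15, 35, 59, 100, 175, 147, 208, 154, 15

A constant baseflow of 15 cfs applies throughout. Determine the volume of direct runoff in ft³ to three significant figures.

Direct-runoff ordinates (Q − Q_b): 0.0, 20.0, 44.0, 85.0, 160.0, 132.0, 193.0, 139.0, 0.0 cfs.
ΣQ_DR = 773.0 cfs.
With Δt = 2 h = 7200 s, V = ΣQ_DR · Δt = 773.0 × 7200 = 5.57 × 10^6 ft³.

V ≈ 5.57 × 10^6 ft³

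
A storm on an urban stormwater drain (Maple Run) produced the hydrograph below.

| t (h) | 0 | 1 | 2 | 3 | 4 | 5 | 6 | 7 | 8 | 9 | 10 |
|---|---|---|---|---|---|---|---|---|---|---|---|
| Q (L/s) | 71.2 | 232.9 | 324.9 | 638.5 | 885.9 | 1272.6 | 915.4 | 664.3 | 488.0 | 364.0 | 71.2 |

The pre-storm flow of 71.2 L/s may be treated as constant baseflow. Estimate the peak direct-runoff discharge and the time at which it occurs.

Subtracting baseflow gives direct-runoff ordinates: 0.0, 161.7, 253.7, 567.3, 814.7, 1201.4, 844.2, 593.1, 416.8, 292.8, 0.0 L/s.
The maximum is 1201.4 L/s, occurring at the reading for t = 5 h.

Q_p = 1201.4 L/s at t = 5 h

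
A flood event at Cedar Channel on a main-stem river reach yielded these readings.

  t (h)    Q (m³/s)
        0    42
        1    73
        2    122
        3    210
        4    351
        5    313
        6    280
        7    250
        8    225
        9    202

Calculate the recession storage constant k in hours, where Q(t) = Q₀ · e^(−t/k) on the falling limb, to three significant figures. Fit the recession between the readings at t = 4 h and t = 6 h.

On the falling limb, Q drops from 351 to 280 m³/s between t = 4 h and t = 6 h (Δt = 2 h).
k = −Δt / ln(Q₂/Q₁) = −2 / ln(280/351) = 8.85 h.

k ≈ 8.85 h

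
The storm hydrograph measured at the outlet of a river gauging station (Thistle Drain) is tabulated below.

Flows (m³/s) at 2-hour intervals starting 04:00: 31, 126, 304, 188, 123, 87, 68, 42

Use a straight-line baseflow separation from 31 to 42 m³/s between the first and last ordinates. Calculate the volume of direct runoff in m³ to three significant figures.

V ≈ 4.87 × 10^6 m³

Direct-runoff ordinates (Q − Q_b): 0.00, 93.43, 269.86, 152.29, 85.71, 48.14, 27.57, 0.00 m³/s.
ΣQ_DR = 677.0 m³/s.
With Δt = 2 h = 7200 s, V = ΣQ_DR · Δt = 677.0 × 7200 = 4.87 × 10^6 m³.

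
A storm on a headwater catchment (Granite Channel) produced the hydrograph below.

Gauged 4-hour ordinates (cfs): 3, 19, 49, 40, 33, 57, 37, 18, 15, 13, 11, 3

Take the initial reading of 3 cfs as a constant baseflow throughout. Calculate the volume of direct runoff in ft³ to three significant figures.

V ≈ 3.77 × 10^6 ft³

Direct-runoff ordinates (Q − Q_b): 0.0, 16.0, 46.0, 37.0, 30.0, 54.0, 34.0, 15.0, 12.0, 10.0, 8.0, 0.0 cfs.
ΣQ_DR = 262.0 cfs.
With Δt = 4 h = 14400 s, V = ΣQ_DR · Δt = 262.0 × 14400 = 3.77 × 10^6 ft³.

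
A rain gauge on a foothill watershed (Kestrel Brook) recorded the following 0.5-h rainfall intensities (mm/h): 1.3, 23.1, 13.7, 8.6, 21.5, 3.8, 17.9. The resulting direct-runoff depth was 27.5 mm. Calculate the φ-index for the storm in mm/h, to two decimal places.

φ ≈ 5.96 mm/h

Only the 5 blocks with intensity above φ contribute runoff: 23.1, 13.7, 8.6, 21.5, 17.9 mm/h.
Σ(I−φ)·Δt = d  ⇒  (23.1+13.7+8.6+21.5+17.9 − 5φ)·0.5 = 27.5
φ = (84.80 − 27.5/0.5) / 5 = 5.96 mm/h.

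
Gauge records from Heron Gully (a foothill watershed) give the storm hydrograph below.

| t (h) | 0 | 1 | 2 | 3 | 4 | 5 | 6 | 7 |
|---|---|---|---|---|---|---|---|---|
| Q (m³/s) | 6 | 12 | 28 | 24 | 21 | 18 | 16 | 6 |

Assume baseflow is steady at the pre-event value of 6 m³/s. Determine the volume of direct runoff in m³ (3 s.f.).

V ≈ 2.99 × 10^5 m³

Direct-runoff ordinates (Q − Q_b): 0.0, 6.0, 22.0, 18.0, 15.0, 12.0, 10.0, 0.0 m³/s.
ΣQ_DR = 83.00 m³/s.
With Δt = 1 h = 3600 s, V = ΣQ_DR · Δt = 83.00 × 3600 = 2.99 × 10^5 m³.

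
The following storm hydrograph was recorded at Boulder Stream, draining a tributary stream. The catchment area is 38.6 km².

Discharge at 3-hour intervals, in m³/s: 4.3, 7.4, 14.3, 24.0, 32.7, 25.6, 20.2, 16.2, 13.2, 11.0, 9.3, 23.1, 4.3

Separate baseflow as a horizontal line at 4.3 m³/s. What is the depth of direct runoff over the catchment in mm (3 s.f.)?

d ≈ 41.9 mm

Direct runoff: 0.0, 3.1, 10.0, 19.7, 28.4, 21.3, 15.9, 11.9, 8.9, 6.7, 5.0, 18.8, 0.0 m³/s; ΣQ_DR = 149.7 m³/s.
V = ΣQ_DR · Δt = 149.7 × 10800 s = 1.617 × 10^6 m³.
Over A = 38.6 km², depth = V / A = 41.9 mm.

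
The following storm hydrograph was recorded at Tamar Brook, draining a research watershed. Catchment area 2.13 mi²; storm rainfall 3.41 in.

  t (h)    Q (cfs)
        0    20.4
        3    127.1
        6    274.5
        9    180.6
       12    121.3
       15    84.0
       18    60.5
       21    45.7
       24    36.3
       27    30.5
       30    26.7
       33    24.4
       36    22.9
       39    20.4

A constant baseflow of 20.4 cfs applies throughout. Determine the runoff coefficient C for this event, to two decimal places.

C ≈ 0.51

ΣQ_DR = 789.7 cfs; V = ΣQ_DR·Δt = 8.529 × 10^6 ft³.
Runoff depth d = V / A = 1.724 in.
C = d / P = 1.724 / 3.41 = 0.51.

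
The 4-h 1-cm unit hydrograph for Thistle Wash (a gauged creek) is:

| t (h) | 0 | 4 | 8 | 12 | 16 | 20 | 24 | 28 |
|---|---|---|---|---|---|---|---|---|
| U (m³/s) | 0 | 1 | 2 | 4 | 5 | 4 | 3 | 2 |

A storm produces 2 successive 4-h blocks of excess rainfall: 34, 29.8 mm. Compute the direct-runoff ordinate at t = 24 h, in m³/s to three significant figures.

Q ≈ 22.1 m³/s

By discrete convolution, Q_j = Σ (P_i / 10 mm) · U_{j−i}.
At t = 24 h (j=6): Q = (34/10)·3 + (29.8/10)·4 = 22.1 m³/s.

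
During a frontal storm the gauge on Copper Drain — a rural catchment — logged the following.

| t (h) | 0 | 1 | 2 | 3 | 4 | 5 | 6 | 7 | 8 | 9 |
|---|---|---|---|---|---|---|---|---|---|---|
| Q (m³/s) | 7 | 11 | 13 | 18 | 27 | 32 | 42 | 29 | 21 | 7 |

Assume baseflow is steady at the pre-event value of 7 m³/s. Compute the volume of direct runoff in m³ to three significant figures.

Direct-runoff ordinates (Q − Q_b): 0.0, 4.0, 6.0, 11.0, 20.0, 25.0, 35.0, 22.0, 14.0, 0.0 m³/s.
ΣQ_DR = 137.0 m³/s.
With Δt = 1 h = 3600 s, V = ΣQ_DR · Δt = 137.0 × 3600 = 4.93 × 10^5 m³.

V ≈ 4.93 × 10^5 m³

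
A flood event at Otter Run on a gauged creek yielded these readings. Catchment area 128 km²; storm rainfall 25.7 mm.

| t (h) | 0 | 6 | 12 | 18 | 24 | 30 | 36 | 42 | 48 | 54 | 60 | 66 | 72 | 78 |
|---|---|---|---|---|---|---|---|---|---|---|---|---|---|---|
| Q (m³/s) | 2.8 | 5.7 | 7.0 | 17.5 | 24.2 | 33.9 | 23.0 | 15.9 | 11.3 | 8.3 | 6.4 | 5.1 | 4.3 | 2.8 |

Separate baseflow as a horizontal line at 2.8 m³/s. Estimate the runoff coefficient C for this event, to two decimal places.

ΣQ_DR = 129.0 m³/s; V = ΣQ_DR·Δt = 2.786 × 10^6 m³.
Runoff depth d = V / A = 21.77 mm.
C = d / P = 21.77 / 25.7 = 0.85.

C ≈ 0.85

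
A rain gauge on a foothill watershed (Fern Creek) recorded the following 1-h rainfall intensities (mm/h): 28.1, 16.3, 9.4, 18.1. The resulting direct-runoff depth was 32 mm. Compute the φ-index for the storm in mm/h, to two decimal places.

Only the 3 blocks with intensity above φ contribute runoff: 28.1, 16.3, 18.1 mm/h.
Σ(I−φ)·Δt = d  ⇒  (28.1+16.3+18.1 − 3φ)·1 = 32
φ = (62.50 − 32/1) / 3 = 10.17 mm/h.

φ ≈ 10.17 mm/h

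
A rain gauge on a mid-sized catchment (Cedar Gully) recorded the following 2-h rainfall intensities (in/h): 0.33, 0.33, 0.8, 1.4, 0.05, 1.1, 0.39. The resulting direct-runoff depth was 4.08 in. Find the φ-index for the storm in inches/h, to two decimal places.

Only the 3 blocks with intensity above φ contribute runoff: 0.8, 1.4, 1.1 in/h.
Σ(I−φ)·Δt = d  ⇒  (0.8+1.4+1.1 − 3φ)·2 = 4.08
φ = (3.300 − 4.08/2) / 3 = 0.42 in/h.

φ ≈ 0.42 in/h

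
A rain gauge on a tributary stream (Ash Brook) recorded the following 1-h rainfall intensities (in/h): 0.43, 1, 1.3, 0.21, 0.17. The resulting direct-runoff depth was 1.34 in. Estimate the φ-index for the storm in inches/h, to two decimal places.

Only the 2 blocks with intensity above φ contribute runoff: 1, 1.3 in/h.
Σ(I−φ)·Δt = d  ⇒  (1+1.3 − 2φ)·1 = 1.34
φ = (2.300 − 1.34/1) / 2 = 0.48 in/h.

φ ≈ 0.48 in/h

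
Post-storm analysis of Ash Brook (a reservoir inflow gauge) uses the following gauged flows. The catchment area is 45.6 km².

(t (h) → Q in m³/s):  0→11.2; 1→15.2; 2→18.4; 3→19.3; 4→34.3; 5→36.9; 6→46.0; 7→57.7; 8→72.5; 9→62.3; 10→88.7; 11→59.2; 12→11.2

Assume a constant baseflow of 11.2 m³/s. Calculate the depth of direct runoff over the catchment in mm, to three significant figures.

Direct runoff: 0.0, 4.0, 7.2, 8.1, 23.1, 25.7, 34.8, 46.5, 61.3, 51.1, 77.5, 48.0, 0.0 m³/s; ΣQ_DR = 387.3 m³/s.
V = ΣQ_DR · Δt = 387.3 × 3600 s = 1.394 × 10^6 m³.
Over A = 45.6 km², depth = V / A = 30.6 mm.

d ≈ 30.6 mm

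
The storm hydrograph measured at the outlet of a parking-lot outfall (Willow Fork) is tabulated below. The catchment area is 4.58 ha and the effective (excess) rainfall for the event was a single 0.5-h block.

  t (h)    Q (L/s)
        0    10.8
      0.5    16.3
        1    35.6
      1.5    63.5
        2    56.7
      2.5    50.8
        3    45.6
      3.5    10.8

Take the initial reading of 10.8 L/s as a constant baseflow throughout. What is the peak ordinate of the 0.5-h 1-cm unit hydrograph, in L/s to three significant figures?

Direct runoff: 0.0, 5.5, 24.8, 52.7, 45.9, 40.0, 34.8, 0.0 L/s; ΣQ_DR = 203.7 L/s, peak = 52.7 L/s.
Runoff depth d = ΣQ_DR·Δt / A = 203.7 × 1800 / (4.58 ha) = 8.006 mm.
The 1-cm UH is the DRH scaled by (10 mm)/d, so U_p = 52.7 × 10/8.006 = 65.8 L/s.

U_p ≈ 65.8 L/s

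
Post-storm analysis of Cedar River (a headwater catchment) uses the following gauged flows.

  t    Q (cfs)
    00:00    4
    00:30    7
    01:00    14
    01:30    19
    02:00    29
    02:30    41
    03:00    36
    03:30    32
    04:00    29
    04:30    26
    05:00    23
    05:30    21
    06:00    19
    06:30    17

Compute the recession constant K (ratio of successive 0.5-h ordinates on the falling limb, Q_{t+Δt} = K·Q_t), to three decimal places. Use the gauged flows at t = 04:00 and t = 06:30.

Using the recession-limb readings at t = 04:00 and t = 06:30: Q falls from 29 to 17 cfs over 5 intervals.
K = (Q₂/Q₁)^(1/5) = (17/29)^(1/5) = 0.899.

K ≈ 0.899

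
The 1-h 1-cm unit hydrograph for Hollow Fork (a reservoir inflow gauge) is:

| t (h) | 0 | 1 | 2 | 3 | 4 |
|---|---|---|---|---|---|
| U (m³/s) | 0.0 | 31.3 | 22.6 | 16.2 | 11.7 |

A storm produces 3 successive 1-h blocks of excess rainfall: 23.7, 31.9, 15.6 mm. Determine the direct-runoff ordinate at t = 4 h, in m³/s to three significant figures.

Q ≈ 115 m³/s

By discrete convolution, Q_j = Σ (P_i / 10 mm) · U_{j−i}.
At t = 4 h (j=4): Q = (23.7/10)·11.7 + (31.9/10)·16.2 + (15.6/10)·22.6 = 115 m³/s.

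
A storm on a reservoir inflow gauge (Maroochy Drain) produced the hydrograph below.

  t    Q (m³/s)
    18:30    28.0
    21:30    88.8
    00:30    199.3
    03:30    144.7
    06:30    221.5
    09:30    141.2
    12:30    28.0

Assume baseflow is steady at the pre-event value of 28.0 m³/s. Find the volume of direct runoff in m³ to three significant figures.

V ≈ 7.08 × 10^6 m³

Direct-runoff ordinates (Q − Q_b): 0.0, 60.8, 171.3, 116.7, 193.5, 113.2, 0.0 m³/s.
ΣQ_DR = 655.5 m³/s.
With Δt = 3 h = 10800 s, V = ΣQ_DR · Δt = 655.5 × 10800 = 7.08 × 10^6 m³.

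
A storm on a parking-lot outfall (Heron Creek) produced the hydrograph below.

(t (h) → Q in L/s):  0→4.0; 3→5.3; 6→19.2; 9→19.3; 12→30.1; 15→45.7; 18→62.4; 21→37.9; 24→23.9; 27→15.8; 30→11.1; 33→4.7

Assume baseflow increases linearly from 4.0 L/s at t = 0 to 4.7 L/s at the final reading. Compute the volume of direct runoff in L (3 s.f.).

Direct-runoff ordinates (Q − Q_b): 0.00, 1.24, 15.07, 15.11, 25.85, 41.38, 58.02, 33.45, 19.39, 11.23, 6.46, 0.00 L/s.
ΣQ_DR = 227.2 L/s.
With Δt = 3 h = 10800 s, V = ΣQ_DR · Δt = 227.2 × 10800 = 2.45 × 10^6 L.

V ≈ 2.45 × 10^6 L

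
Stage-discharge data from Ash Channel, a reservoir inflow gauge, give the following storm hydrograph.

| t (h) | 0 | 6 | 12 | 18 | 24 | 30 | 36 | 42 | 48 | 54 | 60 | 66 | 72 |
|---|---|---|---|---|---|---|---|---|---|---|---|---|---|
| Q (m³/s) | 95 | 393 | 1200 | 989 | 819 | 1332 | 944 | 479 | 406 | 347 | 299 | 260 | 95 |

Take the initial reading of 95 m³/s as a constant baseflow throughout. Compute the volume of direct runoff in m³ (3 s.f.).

V ≈ 1.39 × 10^8 m³

Direct-runoff ordinates (Q − Q_b): 0.0, 298.0, 1105.0, 894.0, 724.0, 1237.0, 849.0, 384.0, 311.0, 252.0, 204.0, 165.0, 0.0 m³/s.
ΣQ_DR = 6423 m³/s.
With Δt = 6 h = 21600 s, V = ΣQ_DR · Δt = 6423 × 21600 = 1.39 × 10^8 m³.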